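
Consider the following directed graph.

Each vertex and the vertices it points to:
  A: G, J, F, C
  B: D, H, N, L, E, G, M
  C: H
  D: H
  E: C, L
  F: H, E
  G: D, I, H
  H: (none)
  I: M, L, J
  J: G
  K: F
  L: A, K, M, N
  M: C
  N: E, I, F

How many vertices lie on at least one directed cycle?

A vertex is on a directed cycle iff it belongs to a strongly connected component of size ≥ 2 (or has a self-loop).
The vertices on cycles are {A, E, F, G, I, J, K, L, N} — 9 in total.

9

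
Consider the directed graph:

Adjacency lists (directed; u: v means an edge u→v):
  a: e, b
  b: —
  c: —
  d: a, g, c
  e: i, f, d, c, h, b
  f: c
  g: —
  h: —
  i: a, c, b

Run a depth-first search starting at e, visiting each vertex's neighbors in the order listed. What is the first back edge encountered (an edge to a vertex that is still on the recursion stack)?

a->e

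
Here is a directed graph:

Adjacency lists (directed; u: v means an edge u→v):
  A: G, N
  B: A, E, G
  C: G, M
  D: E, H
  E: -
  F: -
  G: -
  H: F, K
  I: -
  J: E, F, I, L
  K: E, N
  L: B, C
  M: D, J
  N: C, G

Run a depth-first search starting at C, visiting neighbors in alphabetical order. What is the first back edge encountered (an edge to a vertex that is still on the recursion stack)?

DFS from C (visiting neighbors in alphabetical order); mark gray on enter, black on exit:
C gray
  G gray
  G black
  M gray
    D gray
      E gray
      E black
      H gray
        F gray
        F black
        K gray
          K→E: E black — skip
          N gray
            N→C: C is gray → back edge
First back edge: N → C.

N→C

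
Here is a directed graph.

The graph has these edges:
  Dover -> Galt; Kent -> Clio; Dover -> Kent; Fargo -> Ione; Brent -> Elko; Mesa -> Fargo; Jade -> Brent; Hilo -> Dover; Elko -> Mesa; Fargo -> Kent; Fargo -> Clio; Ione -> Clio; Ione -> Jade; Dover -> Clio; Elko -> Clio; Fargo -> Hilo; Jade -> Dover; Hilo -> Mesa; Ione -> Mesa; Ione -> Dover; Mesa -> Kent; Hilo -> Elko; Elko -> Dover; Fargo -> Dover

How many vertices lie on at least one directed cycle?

7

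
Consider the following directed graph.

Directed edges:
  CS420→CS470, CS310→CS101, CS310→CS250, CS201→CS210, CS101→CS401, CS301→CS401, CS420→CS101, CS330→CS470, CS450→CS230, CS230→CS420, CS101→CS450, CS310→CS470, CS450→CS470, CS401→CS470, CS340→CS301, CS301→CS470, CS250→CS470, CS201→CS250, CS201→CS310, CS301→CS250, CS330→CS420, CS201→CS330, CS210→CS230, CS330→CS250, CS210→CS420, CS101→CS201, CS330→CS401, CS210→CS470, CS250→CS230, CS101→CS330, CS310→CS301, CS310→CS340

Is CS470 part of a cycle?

No

CS470 lies on a cycle iff there is a path from CS470 back to itself.
Exploring from CS470, it never reaches itself; equivalently, its strongly connected component is a singleton.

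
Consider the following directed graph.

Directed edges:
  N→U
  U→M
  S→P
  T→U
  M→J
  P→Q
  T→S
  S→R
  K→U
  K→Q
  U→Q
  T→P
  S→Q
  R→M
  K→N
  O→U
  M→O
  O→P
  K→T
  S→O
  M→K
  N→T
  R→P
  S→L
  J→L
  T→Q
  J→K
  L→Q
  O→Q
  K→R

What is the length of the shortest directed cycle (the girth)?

3

For each vertex v, BFS finds the shortest path from v back to v.
The shortest such closed walk is M → K → R → M, length 3.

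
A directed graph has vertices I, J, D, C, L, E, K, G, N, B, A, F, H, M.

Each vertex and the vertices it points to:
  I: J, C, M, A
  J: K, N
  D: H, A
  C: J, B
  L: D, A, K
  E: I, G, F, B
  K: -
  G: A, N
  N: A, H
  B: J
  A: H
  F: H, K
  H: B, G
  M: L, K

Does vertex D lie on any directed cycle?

No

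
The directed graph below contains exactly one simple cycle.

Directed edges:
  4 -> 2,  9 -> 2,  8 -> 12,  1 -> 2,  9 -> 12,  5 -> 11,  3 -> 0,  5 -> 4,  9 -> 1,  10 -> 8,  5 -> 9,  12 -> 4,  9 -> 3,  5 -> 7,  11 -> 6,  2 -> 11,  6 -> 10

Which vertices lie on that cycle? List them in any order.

2, 4, 6, 8, 10, 11, 12

DFS with gray/black marking from 11:
11 gray
  6 gray
    10 gray
      8 gray
        12 gray
          4 gray
            2 gray
              2→11: 11 is gray → back edge
Back edge closes the cycle 11 → 6 → 10 → 8 → 12 → 4 → 2 → 11; its vertices are {2, 4, 6, 8, 10, 11, 12}.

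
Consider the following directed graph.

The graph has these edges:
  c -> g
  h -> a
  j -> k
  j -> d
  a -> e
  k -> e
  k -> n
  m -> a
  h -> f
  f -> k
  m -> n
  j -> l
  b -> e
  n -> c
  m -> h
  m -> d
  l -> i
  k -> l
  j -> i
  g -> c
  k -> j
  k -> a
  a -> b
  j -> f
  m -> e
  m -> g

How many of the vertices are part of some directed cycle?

A vertex is on a directed cycle iff it belongs to a strongly connected component of size ≥ 2 (or has a self-loop).
The vertices on cycles are {c, f, g, j, k} — 5 in total.

5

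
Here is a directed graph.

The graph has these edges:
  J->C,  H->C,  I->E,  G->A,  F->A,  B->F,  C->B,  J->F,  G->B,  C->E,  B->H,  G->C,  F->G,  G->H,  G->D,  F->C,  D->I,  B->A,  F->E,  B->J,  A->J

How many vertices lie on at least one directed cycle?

7

A vertex is on a directed cycle iff it belongs to a strongly connected component of size ≥ 2 (or has a self-loop).
The vertices on cycles are {A, B, C, F, G, H, J} — 7 in total.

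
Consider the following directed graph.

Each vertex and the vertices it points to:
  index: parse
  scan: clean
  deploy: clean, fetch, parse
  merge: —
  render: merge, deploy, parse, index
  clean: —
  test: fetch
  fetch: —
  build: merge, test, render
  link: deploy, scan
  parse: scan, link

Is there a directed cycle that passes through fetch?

fetch lies on a cycle iff there is a path from fetch back to itself.
Exploring from fetch, it never reaches itself; equivalently, its strongly connected component is a singleton.

No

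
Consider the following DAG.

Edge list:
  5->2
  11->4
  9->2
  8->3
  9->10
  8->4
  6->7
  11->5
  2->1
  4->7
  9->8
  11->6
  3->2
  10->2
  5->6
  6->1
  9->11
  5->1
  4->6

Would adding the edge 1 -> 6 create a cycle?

Adding 1→6 creates a cycle iff 6 can already reach 1.
Path from 6: 6 → 1.
So 6 → … → 1 → 6 is a cycle.

Yes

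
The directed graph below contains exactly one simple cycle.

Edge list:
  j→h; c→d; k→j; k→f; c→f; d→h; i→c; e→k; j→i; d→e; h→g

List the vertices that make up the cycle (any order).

c, d, e, i, j, k

DFS with gray/black marking from j:
j gray
  h gray
    g gray
    g black
  h black
  i gray
    c gray
      f gray
      f black
      d gray
        e gray
          k gray
            k→j: j is gray → back edge
Back edge closes the cycle j → i → c → d → e → k → j; its vertices are {c, d, e, i, j, k}.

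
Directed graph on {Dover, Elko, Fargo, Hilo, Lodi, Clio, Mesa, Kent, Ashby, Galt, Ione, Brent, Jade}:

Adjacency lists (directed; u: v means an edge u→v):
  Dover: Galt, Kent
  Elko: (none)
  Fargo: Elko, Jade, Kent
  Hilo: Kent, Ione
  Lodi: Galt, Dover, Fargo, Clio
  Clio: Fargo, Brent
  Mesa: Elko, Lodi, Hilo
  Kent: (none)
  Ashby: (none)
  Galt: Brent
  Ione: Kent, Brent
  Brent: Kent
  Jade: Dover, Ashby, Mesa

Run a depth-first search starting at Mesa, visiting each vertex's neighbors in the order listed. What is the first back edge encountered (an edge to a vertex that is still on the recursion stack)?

Jade→Mesa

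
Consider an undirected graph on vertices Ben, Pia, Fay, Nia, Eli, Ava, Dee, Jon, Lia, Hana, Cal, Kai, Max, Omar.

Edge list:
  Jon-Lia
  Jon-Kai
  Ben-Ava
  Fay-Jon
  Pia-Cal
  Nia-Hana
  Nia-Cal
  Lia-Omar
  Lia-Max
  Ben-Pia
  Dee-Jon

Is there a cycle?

DFS, tracking each vertex's parent; an edge to a visited non-parent vertex closes a cycle.
Start from Omar:
visit Omar (parent –)
  visit Lia (parent Omar)
    visit Max (parent Lia)
      Max–Lia: parent, skip
    Lia–Omar: parent, skip
    visit Jon (parent Lia)
      visit Fay (parent Jon)
        Fay–Jon: parent, skip
      visit Kai (parent Jon)
        Kai–Jon: parent, skip
      visit Dee (parent Jon)
        Dee–Jon: parent, skip
      Jon–Lia: parent, skip
visit Ben (parent –)
  visit Pia (parent Ben)
    visit Cal (parent Pia)
      Cal–Pia: parent, skip
      visit Nia (parent Cal)
        Nia–Cal: parent, skip
        visit Hana (parent Nia)
          Hana–Nia: parent, skip
    Pia–Ben: parent, skip
  visit Ava (parent Ben)
    Ava–Ben: parent, skip
visit Eli (parent –)
No non-parent visited neighbor found — the graph is a forest.

No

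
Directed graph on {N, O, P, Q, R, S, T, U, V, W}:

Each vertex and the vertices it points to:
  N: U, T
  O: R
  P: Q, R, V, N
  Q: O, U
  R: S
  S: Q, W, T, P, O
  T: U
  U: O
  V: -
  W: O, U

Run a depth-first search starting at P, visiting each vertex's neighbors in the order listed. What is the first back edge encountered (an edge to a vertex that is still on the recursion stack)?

DFS from P (visiting each vertex's neighbors in the order listed); mark gray on enter, black on exit:
P gray
  Q gray
    O gray
      R gray
        S gray
          S→Q: Q is gray → back edge
First back edge: S → Q.

S→Q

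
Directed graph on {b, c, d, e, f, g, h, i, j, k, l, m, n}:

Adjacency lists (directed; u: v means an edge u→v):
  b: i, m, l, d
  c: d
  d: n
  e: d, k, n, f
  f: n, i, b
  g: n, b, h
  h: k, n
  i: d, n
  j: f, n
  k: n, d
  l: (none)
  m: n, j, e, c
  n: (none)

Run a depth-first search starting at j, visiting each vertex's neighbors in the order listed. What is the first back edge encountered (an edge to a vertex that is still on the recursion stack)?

m->j

DFS from j (visiting each vertex's neighbors in the order listed); mark gray on enter, black on exit:
j gray
  f gray
    n gray
    n black
    i gray
      d gray
        d→n: n black — skip
      d black
      i→n: n black — skip
    i black
    b gray
      b→i: i black — skip
      m gray
        m→n: n black — skip
        m→j: j is gray → back edge
First back edge: m → j.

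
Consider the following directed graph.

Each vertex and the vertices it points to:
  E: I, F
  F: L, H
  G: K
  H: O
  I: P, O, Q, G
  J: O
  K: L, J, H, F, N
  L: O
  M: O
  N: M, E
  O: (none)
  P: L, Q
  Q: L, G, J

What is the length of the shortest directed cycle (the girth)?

For each vertex v, BFS finds the shortest path from v back to v.
The shortest such closed walk is K → N → E → I → G → K, length 5.

5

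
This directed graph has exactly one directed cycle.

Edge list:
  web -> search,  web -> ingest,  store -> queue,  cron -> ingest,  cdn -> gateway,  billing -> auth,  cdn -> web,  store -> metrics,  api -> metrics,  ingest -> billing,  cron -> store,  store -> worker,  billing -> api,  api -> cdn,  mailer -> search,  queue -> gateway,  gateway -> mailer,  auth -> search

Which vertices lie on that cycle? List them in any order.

api, cdn, web, ingest, billing

DFS with gray/black marking from ingest:
ingest gray
  billing gray
    api gray
      metrics gray
      metrics black
      cdn gray
        gateway gray
          mailer gray
            search gray
            search black
          mailer black
        gateway black
        web gray
          web→ingest: ingest is gray → back edge
Back edge closes the cycle ingest → billing → api → cdn → web → ingest; its vertices are {api, cdn, web, ingest, billing}.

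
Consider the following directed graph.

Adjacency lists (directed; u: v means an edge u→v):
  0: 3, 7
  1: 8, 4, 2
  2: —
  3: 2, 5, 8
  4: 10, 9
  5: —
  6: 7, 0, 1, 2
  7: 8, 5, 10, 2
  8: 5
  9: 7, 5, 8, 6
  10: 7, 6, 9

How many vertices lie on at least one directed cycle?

7

A vertex is on a directed cycle iff it belongs to a strongly connected component of size ≥ 2 (or has a self-loop).
The vertices on cycles are {0, 1, 4, 6, 7, 9, 10} — 7 in total.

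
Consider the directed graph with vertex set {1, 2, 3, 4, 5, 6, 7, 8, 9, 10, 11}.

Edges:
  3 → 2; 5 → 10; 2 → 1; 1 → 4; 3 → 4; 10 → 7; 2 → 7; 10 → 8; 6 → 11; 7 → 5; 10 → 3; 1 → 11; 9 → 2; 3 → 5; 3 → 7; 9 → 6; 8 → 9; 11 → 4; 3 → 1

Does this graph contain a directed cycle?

Yes

DFS with white/gray/black marking, starting from 1:
1 gray
  4 gray
  4 black
  11 gray
    11→4: 4 black — skip
  11 black
1 black
2 gray
  2→1: 1 black — skip
  7 gray
    5 gray
      10 gray
        3 gray
          3→7: 7 is gray → back edge
Back edge found, so a cycle exists: 7 → 5 → 10 → 3 → 7.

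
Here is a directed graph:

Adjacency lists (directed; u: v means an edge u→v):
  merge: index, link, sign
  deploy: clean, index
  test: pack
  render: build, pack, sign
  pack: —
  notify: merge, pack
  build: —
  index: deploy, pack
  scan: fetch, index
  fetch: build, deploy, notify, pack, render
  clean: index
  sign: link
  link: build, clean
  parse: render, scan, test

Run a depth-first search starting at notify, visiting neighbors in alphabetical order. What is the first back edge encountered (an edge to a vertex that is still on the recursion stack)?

DFS from notify (visiting neighbors in alphabetical order); mark gray on enter, black on exit:
notify gray
  merge gray
    index gray
      deploy gray
        clean gray
          clean→index: index is gray → back edge
First back edge: clean → index.

clean→index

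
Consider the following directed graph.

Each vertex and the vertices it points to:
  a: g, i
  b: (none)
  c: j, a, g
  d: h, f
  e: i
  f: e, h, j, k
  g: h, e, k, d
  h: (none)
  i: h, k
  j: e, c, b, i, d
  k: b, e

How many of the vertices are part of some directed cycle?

A vertex is on a directed cycle iff it belongs to a strongly connected component of size ≥ 2 (or has a self-loop).
The vertices on cycles are {a, c, d, e, f, g, i, j, k} — 9 in total.

9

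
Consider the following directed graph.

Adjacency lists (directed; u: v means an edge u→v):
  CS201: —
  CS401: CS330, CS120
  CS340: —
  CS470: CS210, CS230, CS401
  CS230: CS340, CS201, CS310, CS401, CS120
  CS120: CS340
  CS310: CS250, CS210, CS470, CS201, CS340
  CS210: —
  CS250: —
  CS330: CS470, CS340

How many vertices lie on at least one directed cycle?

A vertex is on a directed cycle iff it belongs to a strongly connected component of size ≥ 2 (or has a self-loop).
The vertices on cycles are {CS230, CS310, CS330, CS401, CS470} — 5 in total.

5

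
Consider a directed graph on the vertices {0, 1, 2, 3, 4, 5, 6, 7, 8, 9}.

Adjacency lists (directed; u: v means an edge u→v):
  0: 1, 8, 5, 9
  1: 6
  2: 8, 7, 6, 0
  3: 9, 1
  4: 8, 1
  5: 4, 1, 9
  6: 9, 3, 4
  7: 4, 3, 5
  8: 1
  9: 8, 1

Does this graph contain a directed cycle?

DFS with white/gray/black marking, starting from 0:
0 gray
  1 gray
    6 gray
      9 gray
        8 gray
          8→1: 1 is gray → back edge
Back edge found, so a cycle exists: 1 → 6 → 9 → 8 → 1.

Yes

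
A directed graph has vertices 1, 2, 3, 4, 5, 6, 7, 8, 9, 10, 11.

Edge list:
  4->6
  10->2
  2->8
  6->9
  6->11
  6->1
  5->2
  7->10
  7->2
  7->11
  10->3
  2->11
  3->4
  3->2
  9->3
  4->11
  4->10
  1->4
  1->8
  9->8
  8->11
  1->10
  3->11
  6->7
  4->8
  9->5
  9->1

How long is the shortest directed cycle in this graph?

3

For each vertex v, BFS finds the shortest path from v back to v.
The shortest such closed walk is 6 → 1 → 4 → 6, length 3.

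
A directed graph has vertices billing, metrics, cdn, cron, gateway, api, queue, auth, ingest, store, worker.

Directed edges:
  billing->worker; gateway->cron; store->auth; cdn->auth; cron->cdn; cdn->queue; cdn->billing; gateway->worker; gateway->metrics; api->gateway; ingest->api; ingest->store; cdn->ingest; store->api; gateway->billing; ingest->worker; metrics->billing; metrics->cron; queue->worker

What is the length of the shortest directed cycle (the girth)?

5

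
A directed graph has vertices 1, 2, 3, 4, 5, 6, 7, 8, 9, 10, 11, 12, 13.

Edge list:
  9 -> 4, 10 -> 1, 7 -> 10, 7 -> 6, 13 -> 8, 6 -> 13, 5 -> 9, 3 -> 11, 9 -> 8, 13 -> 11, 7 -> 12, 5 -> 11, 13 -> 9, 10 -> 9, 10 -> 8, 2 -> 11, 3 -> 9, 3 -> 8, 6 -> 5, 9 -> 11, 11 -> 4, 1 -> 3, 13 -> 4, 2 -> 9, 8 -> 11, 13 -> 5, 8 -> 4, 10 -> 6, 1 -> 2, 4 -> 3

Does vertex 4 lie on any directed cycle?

Yes

4 is on a cycle iff 4 can reach itself via ≥1 edge.
4 → 3 → 8 → 4 — yes.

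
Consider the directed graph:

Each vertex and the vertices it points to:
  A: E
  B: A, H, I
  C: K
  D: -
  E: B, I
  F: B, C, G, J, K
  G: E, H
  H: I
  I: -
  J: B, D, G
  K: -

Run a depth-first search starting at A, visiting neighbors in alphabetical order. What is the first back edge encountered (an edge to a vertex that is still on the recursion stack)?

DFS from A (visiting neighbors in alphabetical order); mark gray on enter, black on exit:
A gray
  E gray
    B gray
      B→A: A is gray → back edge
First back edge: B → A.

B→A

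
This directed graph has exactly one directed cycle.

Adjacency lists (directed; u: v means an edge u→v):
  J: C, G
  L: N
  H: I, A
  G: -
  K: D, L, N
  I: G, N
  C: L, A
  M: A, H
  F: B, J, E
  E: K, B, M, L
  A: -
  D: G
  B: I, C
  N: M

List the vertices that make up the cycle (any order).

H, I, M, N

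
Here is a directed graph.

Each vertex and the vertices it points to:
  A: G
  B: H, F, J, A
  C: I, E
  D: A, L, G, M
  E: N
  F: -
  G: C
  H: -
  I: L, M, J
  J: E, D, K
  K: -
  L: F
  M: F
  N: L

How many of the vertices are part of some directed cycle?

6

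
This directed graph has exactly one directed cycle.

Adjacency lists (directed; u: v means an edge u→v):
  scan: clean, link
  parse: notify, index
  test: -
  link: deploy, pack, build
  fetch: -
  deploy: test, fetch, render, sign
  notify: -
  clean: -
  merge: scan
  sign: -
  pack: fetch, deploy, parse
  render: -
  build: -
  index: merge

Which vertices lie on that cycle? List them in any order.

DFS with gray/black marking from scan:
scan gray
  clean gray
  clean black
  link gray
    deploy gray
      test gray
      test black
      fetch gray
      fetch black
      render gray
      render black
      sign gray
      sign black
    deploy black
    pack gray
      pack→fetch: fetch black — skip
      pack→deploy: deploy black — skip
      parse gray
        notify gray
        notify black
        index gray
          merge gray
            merge→scan: scan is gray → back edge
Back edge closes the cycle scan → link → pack → parse → index → merge → scan; its vertices are {link, pack, scan, index, merge, parse}.

link, pack, scan, index, merge, parse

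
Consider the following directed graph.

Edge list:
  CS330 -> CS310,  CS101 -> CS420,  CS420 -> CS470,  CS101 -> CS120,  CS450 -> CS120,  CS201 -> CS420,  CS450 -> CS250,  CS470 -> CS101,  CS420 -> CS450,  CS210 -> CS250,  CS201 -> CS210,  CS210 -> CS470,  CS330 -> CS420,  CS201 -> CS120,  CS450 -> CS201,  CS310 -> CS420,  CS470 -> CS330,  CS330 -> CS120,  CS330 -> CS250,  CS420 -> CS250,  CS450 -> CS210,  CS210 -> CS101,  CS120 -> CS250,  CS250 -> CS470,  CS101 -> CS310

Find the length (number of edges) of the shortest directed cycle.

3

For each vertex v, BFS finds the shortest path from v back to v.
The shortest such closed walk is CS450 → CS201 → CS420 → CS450, length 3.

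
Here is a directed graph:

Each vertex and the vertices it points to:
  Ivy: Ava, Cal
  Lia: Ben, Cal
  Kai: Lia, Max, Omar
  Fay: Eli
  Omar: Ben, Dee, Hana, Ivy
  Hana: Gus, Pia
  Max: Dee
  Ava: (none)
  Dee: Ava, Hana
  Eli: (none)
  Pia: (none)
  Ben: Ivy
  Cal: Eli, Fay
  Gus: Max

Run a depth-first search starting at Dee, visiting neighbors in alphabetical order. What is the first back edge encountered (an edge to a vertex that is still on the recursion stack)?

DFS from Dee (visiting neighbors in alphabetical order); mark gray on enter, black on exit:
Dee gray
  Ava gray
  Ava black
  Hana gray
    Gus gray
      Max gray
        Max→Dee: Dee is gray → back edge
First back edge: Max → Dee.

Max->Dee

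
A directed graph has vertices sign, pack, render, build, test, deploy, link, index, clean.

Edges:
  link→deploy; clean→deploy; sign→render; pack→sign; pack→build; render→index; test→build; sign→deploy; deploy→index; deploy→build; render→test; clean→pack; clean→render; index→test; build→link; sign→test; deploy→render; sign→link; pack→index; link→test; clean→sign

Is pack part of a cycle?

pack lies on a cycle iff there is a path from pack back to itself.
Exploring from pack, it never reaches itself; equivalently, its strongly connected component is a singleton.

No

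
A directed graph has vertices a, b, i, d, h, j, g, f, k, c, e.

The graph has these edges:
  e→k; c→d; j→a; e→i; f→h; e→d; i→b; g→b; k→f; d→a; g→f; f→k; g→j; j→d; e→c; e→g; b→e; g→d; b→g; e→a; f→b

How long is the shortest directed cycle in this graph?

For each vertex v, BFS finds the shortest path from v back to v.
The shortest such closed walk is g → b → g, length 2.

2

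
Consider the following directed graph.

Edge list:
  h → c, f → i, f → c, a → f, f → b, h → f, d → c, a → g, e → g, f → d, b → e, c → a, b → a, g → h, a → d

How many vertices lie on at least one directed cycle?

8

A vertex is on a directed cycle iff it belongs to a strongly connected component of size ≥ 2 (or has a self-loop).
The vertices on cycles are {a, b, c, d, e, f, g, h} — 8 in total.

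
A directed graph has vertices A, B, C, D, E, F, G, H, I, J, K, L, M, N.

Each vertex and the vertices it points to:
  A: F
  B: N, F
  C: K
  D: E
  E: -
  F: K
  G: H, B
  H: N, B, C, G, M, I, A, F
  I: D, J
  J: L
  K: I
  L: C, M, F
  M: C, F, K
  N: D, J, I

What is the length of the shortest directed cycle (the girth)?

For each vertex v, BFS finds the shortest path from v back to v.
The shortest such closed walk is H → G → H, length 2.

2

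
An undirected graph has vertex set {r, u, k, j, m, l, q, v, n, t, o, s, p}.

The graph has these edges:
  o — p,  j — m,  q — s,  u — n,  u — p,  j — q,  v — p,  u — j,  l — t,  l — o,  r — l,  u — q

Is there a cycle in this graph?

DFS, tracking each vertex's parent; an edge to a visited non-parent vertex closes a cycle.
Start from m:
visit m (parent –)
  visit j (parent m)
    visit u (parent j)
      visit p (parent u)
        p–u: parent, skip
        visit o (parent p)
          o–p: parent, skip
          visit l (parent o)
            l–o: parent, skip
            visit r (parent l)
              r–l: parent, skip
            visit t (parent l)
              t–l: parent, skip
        visit v (parent p)
          v–p: parent, skip
      u–j: parent, skip
      visit q (parent u)
        q–u: parent, skip
        q–j: j visited and ≠ parent → cycle
Cycle: j – u – q – j.

Yes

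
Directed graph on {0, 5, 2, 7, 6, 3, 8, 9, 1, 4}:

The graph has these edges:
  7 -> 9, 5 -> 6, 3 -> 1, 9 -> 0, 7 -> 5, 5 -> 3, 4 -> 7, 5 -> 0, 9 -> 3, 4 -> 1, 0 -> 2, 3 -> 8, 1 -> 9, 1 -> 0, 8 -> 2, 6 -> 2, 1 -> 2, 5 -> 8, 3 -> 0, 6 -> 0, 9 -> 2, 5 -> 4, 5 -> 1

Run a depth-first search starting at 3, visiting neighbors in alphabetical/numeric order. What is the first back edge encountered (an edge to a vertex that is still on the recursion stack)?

DFS from 3 (visiting neighbors in alphabetical/numeric order); mark gray on enter, black on exit:
3 gray
  0 gray
    2 gray
    2 black
  0 black
  1 gray
    1→0: 0 black — skip
    1→2: 2 black — skip
    9 gray
      9→0: 0 black — skip
      9→2: 2 black — skip
      9→3: 3 is gray → back edge
First back edge: 9 → 3.

9→3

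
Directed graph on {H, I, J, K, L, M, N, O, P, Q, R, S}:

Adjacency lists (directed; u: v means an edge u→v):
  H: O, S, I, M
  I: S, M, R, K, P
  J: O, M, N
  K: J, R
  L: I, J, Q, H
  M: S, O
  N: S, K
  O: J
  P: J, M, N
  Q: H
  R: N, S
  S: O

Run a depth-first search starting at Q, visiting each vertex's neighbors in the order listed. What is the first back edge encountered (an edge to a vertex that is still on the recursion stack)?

J→O

DFS from Q (visiting each vertex's neighbors in the order listed); mark gray on enter, black on exit:
Q gray
  H gray
    O gray
      J gray
        J→O: O is gray → back edge
First back edge: J → O.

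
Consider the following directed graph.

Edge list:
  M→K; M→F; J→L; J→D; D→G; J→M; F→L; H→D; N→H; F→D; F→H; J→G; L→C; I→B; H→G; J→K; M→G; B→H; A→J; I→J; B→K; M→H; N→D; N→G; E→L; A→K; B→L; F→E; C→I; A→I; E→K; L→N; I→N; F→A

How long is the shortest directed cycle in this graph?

For each vertex v, BFS finds the shortest path from v back to v.
The shortest such closed walk is F → A → J → M → F, length 4.

4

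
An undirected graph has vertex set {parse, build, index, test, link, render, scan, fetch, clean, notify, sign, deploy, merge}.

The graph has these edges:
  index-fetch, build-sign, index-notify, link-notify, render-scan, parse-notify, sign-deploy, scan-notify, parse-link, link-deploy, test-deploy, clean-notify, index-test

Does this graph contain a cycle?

DFS, tracking each vertex's parent; an edge to a visited non-parent vertex closes a cycle.
Start from index:
visit index (parent –)
  visit fetch (parent index)
    fetch–index: parent, skip
  visit notify (parent index)
    visit parse (parent notify)
      visit link (parent parse)
        link–parse: parent, skip
        visit deploy (parent link)
          visit sign (parent deploy)
            sign–deploy: parent, skip
            visit build (parent sign)
              build–sign: parent, skip
          deploy–link: parent, skip
          visit test (parent deploy)
            test–deploy: parent, skip
            test–index: index visited and ≠ parent → cycle
Cycle: index – notify – parse – link – deploy – test – index.

Yes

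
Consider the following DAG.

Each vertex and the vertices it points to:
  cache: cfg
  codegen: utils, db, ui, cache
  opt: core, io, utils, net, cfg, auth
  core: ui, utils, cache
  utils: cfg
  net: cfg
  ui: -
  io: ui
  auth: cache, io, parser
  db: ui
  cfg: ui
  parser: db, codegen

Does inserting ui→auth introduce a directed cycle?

Yes

Adding ui→auth creates a cycle iff auth can already reach ui.
Path from auth: auth → io → ui.
So auth → … → ui → auth is a cycle.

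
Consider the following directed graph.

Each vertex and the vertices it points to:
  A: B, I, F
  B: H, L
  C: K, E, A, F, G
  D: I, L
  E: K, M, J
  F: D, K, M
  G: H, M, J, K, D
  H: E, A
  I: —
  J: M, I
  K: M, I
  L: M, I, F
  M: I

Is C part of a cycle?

No

C lies on a cycle iff there is a path from C back to itself.
Exploring from C, it never reaches itself; equivalently, its strongly connected component is a singleton.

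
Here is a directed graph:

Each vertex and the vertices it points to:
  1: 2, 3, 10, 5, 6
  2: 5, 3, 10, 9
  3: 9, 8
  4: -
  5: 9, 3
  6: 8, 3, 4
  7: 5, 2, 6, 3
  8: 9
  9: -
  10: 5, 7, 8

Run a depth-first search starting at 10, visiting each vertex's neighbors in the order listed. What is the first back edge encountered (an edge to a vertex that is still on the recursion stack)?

2->10

DFS from 10 (visiting each vertex's neighbors in the order listed); mark gray on enter, black on exit:
10 gray
  5 gray
    9 gray
    9 black
    3 gray
      3→9: 9 black — skip
      8 gray
        8→9: 9 black — skip
      8 black
    3 black
  5 black
  7 gray
    7→5: 5 black — skip
    2 gray
      2→5: 5 black — skip
      2→3: 3 black — skip
      2→10: 10 is gray → back edge
First back edge: 2 → 10.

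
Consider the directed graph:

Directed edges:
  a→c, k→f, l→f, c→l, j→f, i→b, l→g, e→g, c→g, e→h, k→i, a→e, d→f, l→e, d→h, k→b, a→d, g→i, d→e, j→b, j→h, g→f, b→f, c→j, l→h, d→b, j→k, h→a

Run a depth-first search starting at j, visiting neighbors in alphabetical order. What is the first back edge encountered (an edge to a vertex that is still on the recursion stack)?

DFS from j (visiting neighbors in alphabetical order); mark gray on enter, black on exit:
j gray
  b gray
    f gray
    f black
  b black
  j→f: f black — skip
  h gray
    a gray
      c gray
        g gray
          g→f: f black — skip
          i gray
            i→b: b black — skip
          i black
        g black
        c→j: j is gray → back edge
First back edge: c → j.

c→j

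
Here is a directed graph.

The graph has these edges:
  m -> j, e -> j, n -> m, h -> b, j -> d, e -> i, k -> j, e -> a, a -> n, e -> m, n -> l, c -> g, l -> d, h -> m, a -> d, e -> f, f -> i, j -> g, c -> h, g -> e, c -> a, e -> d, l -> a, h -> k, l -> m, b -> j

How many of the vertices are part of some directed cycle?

7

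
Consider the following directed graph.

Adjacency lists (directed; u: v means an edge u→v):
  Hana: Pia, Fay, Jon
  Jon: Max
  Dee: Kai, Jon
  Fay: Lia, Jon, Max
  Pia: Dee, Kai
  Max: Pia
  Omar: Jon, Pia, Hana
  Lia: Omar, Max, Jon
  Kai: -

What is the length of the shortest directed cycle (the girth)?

4

For each vertex v, BFS finds the shortest path from v back to v.
The shortest such closed walk is Omar → Hana → Fay → Lia → Omar, length 4.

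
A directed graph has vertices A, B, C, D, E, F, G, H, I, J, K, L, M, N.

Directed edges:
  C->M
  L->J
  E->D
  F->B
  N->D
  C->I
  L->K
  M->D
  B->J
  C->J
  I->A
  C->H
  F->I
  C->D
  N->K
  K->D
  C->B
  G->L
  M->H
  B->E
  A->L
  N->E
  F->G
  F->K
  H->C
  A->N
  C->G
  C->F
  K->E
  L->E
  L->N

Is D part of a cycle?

No

D lies on a cycle iff there is a path from D back to itself.
Exploring from D, it never reaches itself; equivalently, its strongly connected component is a singleton.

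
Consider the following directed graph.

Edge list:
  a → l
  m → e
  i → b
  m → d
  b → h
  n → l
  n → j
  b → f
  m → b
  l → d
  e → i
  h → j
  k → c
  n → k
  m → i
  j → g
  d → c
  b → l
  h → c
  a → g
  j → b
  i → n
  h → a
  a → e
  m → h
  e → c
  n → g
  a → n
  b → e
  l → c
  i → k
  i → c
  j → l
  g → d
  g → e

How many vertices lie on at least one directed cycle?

8

A vertex is on a directed cycle iff it belongs to a strongly connected component of size ≥ 2 (or has a self-loop).
The vertices on cycles are {a, b, e, g, h, i, j, n} — 8 in total.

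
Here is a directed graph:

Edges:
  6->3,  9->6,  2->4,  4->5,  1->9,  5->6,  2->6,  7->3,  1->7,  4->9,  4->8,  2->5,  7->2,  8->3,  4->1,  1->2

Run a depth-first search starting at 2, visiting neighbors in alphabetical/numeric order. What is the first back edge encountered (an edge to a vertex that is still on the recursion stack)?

1→2

DFS from 2 (visiting neighbors in alphabetical/numeric order); mark gray on enter, black on exit:
2 gray
  4 gray
    1 gray
      1→2: 2 is gray → back edge
First back edge: 1 → 2.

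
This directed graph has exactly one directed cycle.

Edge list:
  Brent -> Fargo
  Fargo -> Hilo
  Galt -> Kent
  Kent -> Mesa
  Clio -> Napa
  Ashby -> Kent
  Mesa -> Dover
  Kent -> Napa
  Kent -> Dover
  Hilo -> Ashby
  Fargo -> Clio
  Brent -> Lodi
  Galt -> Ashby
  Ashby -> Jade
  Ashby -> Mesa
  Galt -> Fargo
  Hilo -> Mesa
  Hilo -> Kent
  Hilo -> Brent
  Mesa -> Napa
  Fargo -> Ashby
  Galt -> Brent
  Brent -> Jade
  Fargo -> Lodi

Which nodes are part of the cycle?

Hilo, Brent, Fargo

DFS with gray/black marking from Brent:
Brent gray
  Fargo gray
    Clio gray
      Napa gray
      Napa black
    Clio black
    Ashby gray
      Kent gray
        Dover gray
        Dover black
        Mesa gray
          Mesa→Napa: Napa black — skip
          Mesa→Dover: Dover black — skip
        Mesa black
        Kent→Napa: Napa black — skip
      Kent black
      Jade gray
      Jade black
      Ashby→Mesa: Mesa black — skip
    Ashby black
    Hilo gray
      Hilo→Ashby: Ashby black — skip
      Hilo→Mesa: Mesa black — skip
      Hilo→Brent: Brent is gray → back edge
Back edge closes the cycle Brent → Fargo → Hilo → Brent; its vertices are {Hilo, Brent, Fargo}.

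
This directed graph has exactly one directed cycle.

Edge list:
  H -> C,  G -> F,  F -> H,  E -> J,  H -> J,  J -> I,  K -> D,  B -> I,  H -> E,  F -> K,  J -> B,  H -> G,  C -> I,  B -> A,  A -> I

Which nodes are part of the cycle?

F, G, H

DFS with gray/black marking from G:
G gray
  F gray
    H gray
      E gray
        J gray
          B gray
            I gray
            I black
            A gray
              A→I: I black — skip
            A black
          B black
          J→I: I black — skip
        J black
      E black
      H→G: G is gray → back edge
Back edge closes the cycle G → F → H → G; its vertices are {F, G, H}.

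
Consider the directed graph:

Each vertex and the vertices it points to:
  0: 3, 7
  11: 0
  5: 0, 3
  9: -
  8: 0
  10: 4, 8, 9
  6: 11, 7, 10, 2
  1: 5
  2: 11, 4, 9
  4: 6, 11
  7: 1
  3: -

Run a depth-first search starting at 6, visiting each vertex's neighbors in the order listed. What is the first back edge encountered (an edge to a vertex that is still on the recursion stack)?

DFS from 6 (visiting each vertex's neighbors in the order listed); mark gray on enter, black on exit:
6 gray
  11 gray
    0 gray
      3 gray
      3 black
      7 gray
        1 gray
          5 gray
            5→0: 0 is gray → back edge
First back edge: 5 → 0.

5→0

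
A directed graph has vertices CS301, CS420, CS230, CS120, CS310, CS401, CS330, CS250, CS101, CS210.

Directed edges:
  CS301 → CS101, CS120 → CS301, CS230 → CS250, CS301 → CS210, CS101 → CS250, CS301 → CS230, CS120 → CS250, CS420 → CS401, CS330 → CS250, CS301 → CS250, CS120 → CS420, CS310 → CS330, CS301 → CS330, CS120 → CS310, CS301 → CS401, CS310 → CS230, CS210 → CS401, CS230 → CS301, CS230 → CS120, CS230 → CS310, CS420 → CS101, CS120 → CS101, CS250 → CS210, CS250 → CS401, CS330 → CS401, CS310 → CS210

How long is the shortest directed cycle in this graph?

2

For each vertex v, BFS finds the shortest path from v back to v.
The shortest such closed walk is CS310 → CS230 → CS310, length 2.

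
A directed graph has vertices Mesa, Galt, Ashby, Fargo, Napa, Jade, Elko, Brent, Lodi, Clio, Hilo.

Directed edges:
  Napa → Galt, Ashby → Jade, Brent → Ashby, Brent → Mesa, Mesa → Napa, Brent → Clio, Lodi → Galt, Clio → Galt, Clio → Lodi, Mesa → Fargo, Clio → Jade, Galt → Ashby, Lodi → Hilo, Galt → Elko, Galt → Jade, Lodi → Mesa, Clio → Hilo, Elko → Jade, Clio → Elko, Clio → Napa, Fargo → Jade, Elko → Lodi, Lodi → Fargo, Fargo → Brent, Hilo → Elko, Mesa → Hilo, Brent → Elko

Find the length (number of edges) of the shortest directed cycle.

3

For each vertex v, BFS finds the shortest path from v back to v.
The shortest such closed walk is Brent → Mesa → Fargo → Brent, length 3.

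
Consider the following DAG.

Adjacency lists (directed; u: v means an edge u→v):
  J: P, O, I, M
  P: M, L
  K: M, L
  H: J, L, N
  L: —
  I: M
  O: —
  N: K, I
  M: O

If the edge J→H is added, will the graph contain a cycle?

Adding J→H creates a cycle iff H can already reach J.
Path from H: H → J.
So H → … → J → H is a cycle.

Yes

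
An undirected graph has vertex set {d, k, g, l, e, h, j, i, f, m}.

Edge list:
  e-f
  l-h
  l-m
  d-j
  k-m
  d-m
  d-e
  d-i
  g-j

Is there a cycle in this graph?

DFS, tracking each vertex's parent; an edge to a visited non-parent vertex closes a cycle.
Start from i:
visit i (parent –)
  visit d (parent i)
    visit m (parent d)
      visit k (parent m)
        k–m: parent, skip
      visit l (parent m)
        l–m: parent, skip
        visit h (parent l)
          h–l: parent, skip
      m–d: parent, skip
    visit j (parent d)
      j–d: parent, skip
      visit g (parent j)
        g–j: parent, skip
    visit e (parent d)
      visit f (parent e)
        f–e: parent, skip
      e–d: parent, skip
    d–i: parent, skip
No non-parent visited neighbor found — the graph is a forest.

No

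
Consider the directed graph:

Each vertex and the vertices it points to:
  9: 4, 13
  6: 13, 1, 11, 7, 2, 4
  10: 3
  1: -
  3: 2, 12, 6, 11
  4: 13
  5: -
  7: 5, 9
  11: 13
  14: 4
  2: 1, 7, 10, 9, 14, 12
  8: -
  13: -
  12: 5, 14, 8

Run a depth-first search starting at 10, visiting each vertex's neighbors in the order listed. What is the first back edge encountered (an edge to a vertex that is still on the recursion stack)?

DFS from 10 (visiting each vertex's neighbors in the order listed); mark gray on enter, black on exit:
10 gray
  3 gray
    2 gray
      1 gray
      1 black
      7 gray
        5 gray
        5 black
        9 gray
          4 gray
            13 gray
            13 black
          4 black
          9→13: 13 black — skip
        9 black
      7 black
      2→10: 10 is gray → back edge
First back edge: 2 → 10.

2->10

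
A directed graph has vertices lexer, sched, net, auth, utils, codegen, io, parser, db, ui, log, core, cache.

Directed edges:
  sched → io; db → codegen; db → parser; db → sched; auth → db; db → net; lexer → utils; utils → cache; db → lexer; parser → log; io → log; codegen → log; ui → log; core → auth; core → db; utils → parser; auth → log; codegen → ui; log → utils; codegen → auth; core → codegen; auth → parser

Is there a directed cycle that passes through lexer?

lexer lies on a cycle iff there is a path from lexer back to itself.
Exploring from lexer, it never reaches itself; equivalently, its strongly connected component is a singleton.

No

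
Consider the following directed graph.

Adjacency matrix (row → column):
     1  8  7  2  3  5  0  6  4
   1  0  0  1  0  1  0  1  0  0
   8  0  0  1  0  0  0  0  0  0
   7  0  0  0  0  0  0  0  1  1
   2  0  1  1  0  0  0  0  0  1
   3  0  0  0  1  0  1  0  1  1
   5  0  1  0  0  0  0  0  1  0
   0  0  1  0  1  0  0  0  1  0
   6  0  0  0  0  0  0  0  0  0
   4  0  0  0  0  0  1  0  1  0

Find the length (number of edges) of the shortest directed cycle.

4

For each vertex v, BFS finds the shortest path from v back to v.
The shortest such closed walk is 5 → 8 → 7 → 4 → 5, length 4.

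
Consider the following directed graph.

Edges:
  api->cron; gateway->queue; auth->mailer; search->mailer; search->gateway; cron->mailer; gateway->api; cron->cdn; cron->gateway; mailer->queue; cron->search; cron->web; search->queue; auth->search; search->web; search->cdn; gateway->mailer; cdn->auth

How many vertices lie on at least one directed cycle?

A vertex is on a directed cycle iff it belongs to a strongly connected component of size ≥ 2 (or has a self-loop).
The vertices on cycles are {api, cdn, auth, cron, search, gateway} — 6 in total.

6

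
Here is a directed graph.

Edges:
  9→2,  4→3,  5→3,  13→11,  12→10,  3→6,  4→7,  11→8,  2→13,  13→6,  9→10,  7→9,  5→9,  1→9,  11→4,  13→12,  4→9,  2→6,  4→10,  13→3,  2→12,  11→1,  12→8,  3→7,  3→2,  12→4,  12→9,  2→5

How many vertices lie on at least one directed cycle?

10

A vertex is on a directed cycle iff it belongs to a strongly connected component of size ≥ 2 (or has a self-loop).
The vertices on cycles are {1, 2, 3, 4, 5, 7, 9, 11, 12, 13} — 10 in total.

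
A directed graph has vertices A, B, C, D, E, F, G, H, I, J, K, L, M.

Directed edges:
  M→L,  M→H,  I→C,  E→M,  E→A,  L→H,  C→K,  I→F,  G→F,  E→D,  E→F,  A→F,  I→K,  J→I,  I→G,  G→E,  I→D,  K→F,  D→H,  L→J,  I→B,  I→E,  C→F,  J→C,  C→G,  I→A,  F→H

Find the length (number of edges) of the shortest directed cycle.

5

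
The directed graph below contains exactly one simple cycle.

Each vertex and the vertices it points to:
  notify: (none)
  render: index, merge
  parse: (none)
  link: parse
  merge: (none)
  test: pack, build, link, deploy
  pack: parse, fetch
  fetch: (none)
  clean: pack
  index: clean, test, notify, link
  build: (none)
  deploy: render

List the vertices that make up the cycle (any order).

DFS with gray/black marking from test:
test gray
  pack gray
    parse gray
    parse black
    fetch gray
    fetch black
  pack black
  build gray
  build black
  link gray
    link→parse: parse black — skip
  link black
  deploy gray
    render gray
      index gray
        clean gray
          clean→pack: pack black — skip
        clean black
        index→test: test is gray → back edge
Back edge closes the cycle test → deploy → render → index → test; its vertices are {test, index, deploy, render}.

test, index, deploy, render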